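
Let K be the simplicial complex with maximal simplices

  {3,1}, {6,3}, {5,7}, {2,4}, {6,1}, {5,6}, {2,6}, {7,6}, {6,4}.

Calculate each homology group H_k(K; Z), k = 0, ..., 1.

Take the total order 1 < 2 < 3 < 4 < 5 < 6 < 7 on the vertex set. Then K (dimension 1) consists of the simplices:

  0-simplices (7): [1], [2], [3], [4], [5], [6], [7]
  1-simplices (9): [1,3], [1,6], [2,4], [2,6], [3,6], [4,6], [5,6], [5,7], [6,7]

Hence C_0 ≅ Z^7, C_1 ≅ Z^9.

Boundary ∂_1: C_1 → C_0 is given by ∂[p,q] = [q] − [p]. For instance
  ∂[2,4] = [4] − [2].
This gives a 7×9 integer matrix of rank 6; reducing to Smith normal form yields diagonal entries (1,1,1,1,1,1).

Computing H_k = (kernel of ∂_k) / (image of ∂_{k+1}):

  H_0: rank C_0 − rank ∂_1 = 7 − 6 = 1, and the invariant factors of ∂_1 are all 1, so H_0 ≅ Z.
  H_1: rank ker ∂_1 − rank ∂_2 = (9 − 6) − 0 = 3, and there is no ∂_2, so H_1 ≅ Z^3.

As a check, the Euler characteristic is 7 − 9 = -2, which agrees with 1 − 3 = -2.
(K is a triangulation of a wedge of 3 circles.)

H_0 = Z,  H_1 = Z^3.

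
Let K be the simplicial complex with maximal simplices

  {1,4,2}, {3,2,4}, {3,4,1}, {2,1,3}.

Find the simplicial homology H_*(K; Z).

Fix the vertex order 1 < 2 < 3 < 4 and write every simplex with vertices in increasing order. Then dim K = 2 and the simplices of K are:

  0-simplices (4): [1], [2], [3], [4]
  1-simplices (6): [1,2], [1,3], [1,4], [2,3], [2,4], [3,4]
  2-simplices (4): [1,2,3], [1,2,4], [1,3,4], [2,3,4]

giving chain groups C_0 ≅ Z^4, C_1 ≅ Z^6, C_2 ≅ Z^4.

∂_1: C_1 → C_0 is given by ∂[p,q] = [q] − [p]. For instance
  ∂[1,4] = [4] − [1].
The resulting 4×6 matrix has rank 3, and its Smith normal form has invariant factors (1,1,1).

The boundary map ∂_2: C_2 → C_1 acts by ∂[p,q,r] = [q,r] − [p,r] + [p,q]. For instance
  ∂[1,2,4] = [2,4] − [1,4] + [1,2],
  ∂[1,3,4] = [3,4] − [1,4] + [1,3].
The resulting 6×4 matrix has rank 3, and its Smith normal form has invariant factors (1,1,1).

Now H_k = ker ∂_k / im ∂_{k+1}, so:

  H_0: rank C_0 − rank ∂_1 = 4 − 3 = 1, and the invariant factors of ∂_1 are all 1, so H_0 = Z.
  H_1: rank ker ∂_1 − rank ∂_2 = (6 − 3) − 3 = 0, and the invariant factors of ∂_2 are all 1, so H_1 = 0.
  H_2: rank ker ∂_2 − rank ∂_3 = (4 − 3) − 0 = 1, and there is no ∂_3, so H_2 = Z.

As a check, the Euler characteristic is 4 − 6 + 4 = 2, which agrees with 1 − 0 + 1 = 2.

H_0 ≅ Z,  H_1 = 0,  H_2 ≅ Z.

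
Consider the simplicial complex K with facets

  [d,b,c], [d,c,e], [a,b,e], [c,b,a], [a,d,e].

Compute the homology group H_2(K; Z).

Order the vertices as a < b < c < d < e. Listing each simplex with vertices in this order, K has dimension 2 with simplices:

  0-simplices (5): a, b, c, d, e
  1-simplices (10): ab, ac, ad, ae, bc, bd, be, cd, ce, de
  2-simplices (5): abc, abe, ade, bcd, cde

Hence C_0 ≅ Z^5, C_1 ≅ Z^10, C_2 ≅ Z^5.

∂_1: C_1 → C_0 sends each edge [p,q] (with p < q) to q − p.
The resulting 5×10 matrix has rank 4, and its Smith normal form has invariant factors (1,1,1,1).

∂_2: C_2 → C_1 sends each 2-simplex [p,q,r] to [q,r] − [p,r] + [p,q]. For instance
  ∂cde = de − ce + cd,
  ∂abc = bc − ac + ab.
As a 10×5 matrix over Z this has rank 5, with invariant factors (1,1,1,1,1).

Computing H_k = (kernel of ∂_k) / (image of ∂_{k+1}):

  H_2: rank ker ∂_2 − rank ∂_3 = (5 − 5) − 0 = 0, and there is no ∂_3, so H_2 ≅ 0.

H_2 = 0.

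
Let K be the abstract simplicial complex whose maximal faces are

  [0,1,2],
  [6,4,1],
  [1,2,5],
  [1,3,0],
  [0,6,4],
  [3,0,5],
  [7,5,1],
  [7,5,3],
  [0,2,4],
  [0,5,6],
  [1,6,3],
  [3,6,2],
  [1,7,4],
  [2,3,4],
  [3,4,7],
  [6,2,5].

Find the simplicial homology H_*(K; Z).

Order the vertices as 0 < 1 < 2 < 3 < 4 < 5 < 6 < 7. Listing each simplex with vertices in this order, K has dimension 2 with simplices:

  0-simplices (8): [0], [1], [2], [3], [4], [5], [6], [7]
  1-simplices (24): (24 of them)
  2-simplices (16): [0,1,2], [0,1,3], [0,2,4], [0,3,5], [0,4,6], [0,5,6], [1,2,5], [1,3,6], [1,4,6], [1,4,7], [1,5,7], [2,3,4], [2,3,6], [2,5,6], [3,4,7], [3,5,7]

giving chain groups C_0 ≅ Z^8, C_1 ≅ Z^24, C_2 ≅ Z^16.

Boundary ∂_1: C_1 → C_0 is given by ∂[p,q] = [q] − [p].
The resulting 8×24 matrix has rank 7, and its Smith normal form has invariant factors (1,1,1,1,1,1,1).

The boundary map ∂_2: C_2 → C_1 sends each 2-simplex [p,q,r] to [q,r] − [p,r] + [p,q]. For instance
  ∂[0,5,6] = [5,6] − [0,6] + [0,5],
  ∂[0,4,6] = [4,6] − [0,6] + [0,4].
As a 24×16 matrix over Z this has rank 15, with invariant factors (1,1,1,1,1,1,1,1,1,1,1,1,1,1,1).

Now H_k = ker ∂_k / im ∂_{k+1}, so:

  H_0: rank C_0 − rank ∂_1 = 8 − 7 = 1, and the invariant factors of ∂_1 are all 1, so H_0 = Z.
  H_1: rank ker ∂_1 − rank ∂_2 = (24 − 7) − 15 = 2, and the invariant factors of ∂_2 are all 1, so H_1 = Z^2.
  H_2: rank ker ∂_2 − rank ∂_3 = (16 − 15) − 0 = 1, and there is no ∂_3, so H_2 = Z.

As a check, the Euler characteristic is 8 − 24 + 16 = 0, which agrees with 1 − 2 + 1 = 0.

H_0 = Z,  H_1 = Z^2,  H_2 = Z.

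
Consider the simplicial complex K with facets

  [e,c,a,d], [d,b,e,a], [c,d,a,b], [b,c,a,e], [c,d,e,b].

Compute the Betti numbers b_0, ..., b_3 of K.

b_0 = 1, b_1 = 0, b_2 = 0, b_3 = 1.

Order the vertices as a < b < c < d < e. Listing each simplex with vertices in this order, K has dimension 3 with simplices:

  0-simplices (5): a, b, c, d, e
  1-simplices (10): ab, ac, ad, ae, bc, bd, be, cd, ce, de
  2-simplices (10): abc, abd, abe, acd, ace, ade, bcd, bce, bde, cde
  3-simplices (5): abcd, abce, abde, acde, bcde

Hence C_0 ≅ Z^5, C_1 ≅ Z^10, C_2 ≅ Z^10, C_3 ≅ Z^5.

Boundary ∂_1: C_1 → C_0 maps an edge to its endpoints' difference, ∂[p,q] = q − p. For instance
  ∂bd = d − b.
The resulting 5×10 matrix has rank 4, and its Smith normal form has invariant factors (1,1,1,1).

Boundary ∂_2: C_2 → C_1 sends each 2-simplex [p,q,r] to [q,r] − [p,r] + [p,q]. For instance
  ∂abd = bd − ad + ab,
  ∂bce = ce − be + bc.
This gives a 10×10 integer matrix of rank 6; reducing to Smith normal form yields diagonal entries (1,1,1,1,1,1).

∂_3: C_3 → C_2 sends each 3-simplex σ to the alternating sum Σ_i (−1)^i (σ with its i-th vertex removed). For instance
  ∂abcd = bcd − acd + abd − abc,
  ∂bcde = cde − bde + bce − bcd.
The 10×5 boundary matrix has rank 4 and Smith normal form diag(1,1,1,1).

Now H_k = ker ∂_k / im ∂_{k+1}, so:

  H_0: rank C_0 − rank ∂_1 = 5 − 4 = 1, and the invariant factors of ∂_1 are all 1, so H_0 = Z.
  H_1: rank ker ∂_1 − rank ∂_2 = (10 − 4) − 6 = 0, and the invariant factors of ∂_2 are all 1, so H_1 = 0.
  H_2: rank ker ∂_2 − rank ∂_3 = (10 − 6) − 4 = 0, and the invariant factors of ∂_3 are all 1, so H_2 = 0.
  H_3: rank ker ∂_3 − rank ∂_4 = (5 − 4) − 0 = 1, and there is no ∂_4, so H_3 = Z.

Hence the Betti numbers are b_0 = 1, b_1 = 0, b_2 = 0, b_3 = 1.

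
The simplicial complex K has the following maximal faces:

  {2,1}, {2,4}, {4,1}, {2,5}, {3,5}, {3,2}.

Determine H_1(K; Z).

H_1 = Z^2.

K has 5 vertices, 6 edges.
rank ∂_1 = 4, rank ∂_2 = 0 ⇒ b_1 = 6 − 4 − 0 = 2. So H_1 = Z^2.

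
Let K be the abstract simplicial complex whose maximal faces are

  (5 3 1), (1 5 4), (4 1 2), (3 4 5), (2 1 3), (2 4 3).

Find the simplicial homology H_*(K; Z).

H_0 ≅ Z,  H_1 = 0,  H_2 ≅ Z.

Order the vertices as 1 < 2 < 3 < 4 < 5. Listing each simplex with vertices in this order, K has dimension 2 with simplices:

  0-simplices (5): [1], [2], [3], [4], [5]
  1-simplices (9): [1,2], [1,3], [1,4], [1,5], [2,3], [2,4], [3,4], [3,5], [4,5]
  2-simplices (6): [1,2,3], [1,2,4], [1,3,5], [1,4,5], [2,3,4], [3,4,5]

giving chain groups C_0 ≅ Z^5, C_1 ≅ Z^9, C_2 ≅ Z^6.

Boundary ∂_1: C_1 → C_0 sends each edge [p,q] (with p < q) to q − p. For instance
  ∂[1,2] = [2] − [1].
As a 5×9 matrix over Z this has rank 4, with invariant factors (1,1,1,1).

The boundary map ∂_2: C_2 → C_1 acts by ∂[p,q,r] = [q,r] − [p,r] + [p,q]. For instance
  ∂[1,2,3] = [2,3] − [1,3] + [1,2],
  ∂[1,3,5] = [3,5] − [1,5] + [1,3].
The resulting 9×6 matrix has rank 5, and its Smith normal form has invariant factors (1,1,1,1,1).

From H_k ≅ ker(∂_k) / im(∂_{k+1}) we obtain:

  H_0: rank C_0 − rank ∂_1 = 5 − 4 = 1, and the invariant factors of ∂_1 are all 1, so H_0 = Z.
  H_1: rank ker ∂_1 − rank ∂_2 = (9 − 4) − 5 = 0, and the invariant factors of ∂_2 are all 1, so H_1 = 0.
  H_2: rank ker ∂_2 − rank ∂_3 = (6 − 5) − 0 = 1, and there is no ∂_3, so H_2 = Z.

(K is a triangulation of the 2-sphere S^2.)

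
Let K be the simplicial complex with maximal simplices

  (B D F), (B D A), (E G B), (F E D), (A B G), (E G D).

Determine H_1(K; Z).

H_1 ≅ Z.

Fix the vertex order A < B < D < E < F < G and write every simplex with vertices in increasing order. Then dim K = 2 and the simplices of K are:

  0-simplices (6): A, B, D, E, F, G
  1-simplices (12): AB, AD, AG, BD, BE, BF, BG, DE, DF, DG, EF, EG
  2-simplices (6): ABD, ABG, BDF, BEG, DEF, DEG

giving chain groups C_0 ≅ Z^6, C_1 ≅ Z^12, C_2 ≅ Z^6.

Boundary ∂_1: C_1 → C_0 sends each edge [p,q] (with p < q) to q − p. For instance
  ∂AG = G − A.
This gives a 6×12 integer matrix of rank 5; reducing to Smith normal form yields diagonal entries (1,1,1,1,1).

∂_2: C_2 → C_1 acts by ∂[p,q,r] = [q,r] − [p,r] + [p,q]. For instance
  ∂BEG = EG − BG + BE,
  ∂ABG = BG − AG + AB.
The resulting 12×6 matrix has rank 6, and its Smith normal form has invariant factors (1,1,1,1,1,1).

Now H_k = ker ∂_k / im ∂_{k+1}, so:

  H_1: rank ker ∂_1 − rank ∂_2 = (12 − 5) − 6 = 1, and the invariant factors of ∂_2 are all 1, so H_1 = Z.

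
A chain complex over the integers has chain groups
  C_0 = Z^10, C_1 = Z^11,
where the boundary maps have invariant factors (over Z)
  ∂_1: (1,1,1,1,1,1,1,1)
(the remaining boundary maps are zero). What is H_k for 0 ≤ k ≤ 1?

H_0: b_0 = 10 − 0 − 8 = 2; torsion from ∂_1 factors > 1: none. So H_0 ≅ Z^2.
H_1: b_1 = 11 − 8 − 0 = 3; torsion from ∂_2 factors > 1: none. So H_1 ≅ Z^3.

H_0 ≅ Z^2,  H_1 ≅ Z^3.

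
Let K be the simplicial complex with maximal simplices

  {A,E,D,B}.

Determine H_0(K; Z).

We work with the vertex ordering A < B < D < E. The simplices of K, each written with vertices in increasing order, are:

  0-simplices (4): A, B, D, E
  1-simplices (6): AB, AD, AE, BD, BE, DE
  2-simplices (4): ABD, ABE, ADE, BDE
  3-simplices (1): ABDE

giving chain groups C_0 ≅ Z^4, C_1 ≅ Z^6, C_2 ≅ Z^4, C_3 ≅ Z^1.

The boundary map ∂_1: C_1 → C_0 maps an edge to its endpoints' difference, ∂[p,q] = q − p. For instance
  ∂BD = D − B.
This gives a 4×6 integer matrix of rank 3; reducing to Smith normal form yields diagonal entries (1,1,1).

Boundary ∂_2: C_2 → C_1 maps a triangle to the signed sum of its edges. For instance
  ∂ADE = DE − AE + AD,
  ∂ABD = BD − AD + AB.
As a 6×4 matrix over Z this has rank 3, with invariant factors (1,1,1).

The boundary map ∂_3: C_3 → C_2 sends each 3-simplex σ to the alternating sum Σ_i (−1)^i (σ with its i-th vertex removed). For instance
  ∂ABDE = BDE − ADE + ABE − ABD.
This gives a 4×1 integer matrix of rank 1; reducing to Smith normal form yields diagonal entries (1).

Now H_k = ker ∂_k / im ∂_{k+1}, so:

  H_0: rank C_0 − rank ∂_1 = 4 − 3 = 1, and the invariant factors of ∂_1 are all 1, so H_0 = Z.

H_0 = Z.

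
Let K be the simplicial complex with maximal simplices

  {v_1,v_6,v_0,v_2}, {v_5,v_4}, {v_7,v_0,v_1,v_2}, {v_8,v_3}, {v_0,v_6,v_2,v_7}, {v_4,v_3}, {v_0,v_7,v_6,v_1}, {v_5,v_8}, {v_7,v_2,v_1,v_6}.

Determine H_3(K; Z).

H_3 = Z.

Order the vertices as v_0 < v_1 < v_2 < v_3 < v_4 < v_5 < v_6 < v_7 < v_8. Listing each simplex with vertices in this order, K has dimension 3 with simplices:

  0-simplices (9): [v_0], [v_1], [v_2], [v_3], [v_4], [v_5], [v_6], [v_7], [v_8]
  1-simplices (14): [v_0,v_1], [v_0,v_2], [v_0,v_6], [v_0,v_7], [v_1,v_2], [v_1,v_6], [v_1,v_7], [v_2,v_6], [v_2,v_7], [v_3,v_4], [v_3,v_8], [v_4,v_5], [v_5,v_8], [v_6,v_7]
  2-simplices (10): [v_0,v_1,v_2], [v_0,v_1,v_6], [v_0,v_1,v_7], [v_0,v_2,v_6], [v_0,v_2,v_7], [v_0,v_6,v_7], [v_1,v_2,v_6], [v_1,v_2,v_7], [v_1,v_6,v_7], [v_2,v_6,v_7]
  3-simplices (5): [v_0,v_1,v_2,v_6], [v_0,v_1,v_2,v_7], [v_0,v_1,v_6,v_7], [v_0,v_2,v_6,v_7], [v_1,v_2,v_6,v_7]

giving chain groups C_0 ≅ Z^9, C_1 ≅ Z^14, C_2 ≅ Z^10, C_3 ≅ Z^5.

∂_1: C_1 → C_0 sends each edge [p,q] (with p < q) to q − p.
This gives a 9×14 integer matrix of rank 7; reducing to Smith normal form yields diagonal entries (1,1,1,1,1,1,1).

Boundary ∂_2: C_2 → C_1 maps a triangle to the signed sum of its edges. For instance
  ∂[v_1,v_2,v_7] = [v_2,v_7] − [v_1,v_7] + [v_1,v_2],
  ∂[v_1,v_2,v_6] = [v_2,v_6] − [v_1,v_6] + [v_1,v_2].
This gives a 14×10 integer matrix of rank 6; reducing to Smith normal form yields diagonal entries (1,1,1,1,1,1).

Boundary ∂_3: C_3 → C_2 sends each 3-simplex σ to the alternating sum Σ_i (−1)^i (σ with its i-th vertex removed). For instance
  ∂[v_0,v_1,v_6,v_7] = [v_1,v_6,v_7] − [v_0,v_6,v_7] + [v_0,v_1,v_7] − [v_0,v_1,v_6],
  ∂[v_0,v_1,v_2,v_7] = [v_1,v_2,v_7] − [v_0,v_2,v_7] + [v_0,v_1,v_7] − [v_0,v_1,v_2].
This gives a 10×5 integer matrix of rank 4; reducing to Smith normal form yields diagonal entries (1,1,1,1).

Reading off H_k = ker ∂_k / im ∂_{k+1}:

  H_3: rank ker ∂_3 − rank ∂_4 = (5 − 4) − 0 = 1, and there is no ∂_4, so H_3 ≅ Z.

(K is a triangulation of the disjoint union of the circle S^1 and the 3-sphere S^3.)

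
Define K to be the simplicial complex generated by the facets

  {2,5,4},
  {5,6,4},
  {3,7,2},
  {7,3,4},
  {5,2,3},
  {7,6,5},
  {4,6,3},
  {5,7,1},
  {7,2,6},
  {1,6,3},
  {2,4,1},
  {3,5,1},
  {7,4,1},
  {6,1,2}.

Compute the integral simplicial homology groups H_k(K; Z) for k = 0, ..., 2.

Take the total order 1 < 2 < 3 < 4 < 5 < 6 < 7 on the vertex set. Then K (dimension 2) consists of the simplices:

  0-simplices (7): [1], [2], [3], [4], [5], [6], [7]
  1-simplices (21): [1,2], [1,3], [1,4], [1,5], [1,6], [1,7], [2,3], [2,4], [2,5], [2,6], [2,7], [3,4], [3,5], [3,6], [3,7], [4,5], [4,6], [4,7], [5,6], [5,7], [6,7]
  2-simplices (14): [1,2,4], [1,2,6], [1,3,5], [1,3,6], [1,4,7], [1,5,7], [2,3,5], [2,3,7], [2,4,5], [2,6,7], [3,4,6], [3,4,7], [4,5,6], [5,6,7]

giving chain groups C_0 ≅ Z^7, C_1 ≅ Z^21, C_2 ≅ Z^14.

Boundary ∂_1: C_1 → C_0 is given by ∂[p,q] = [q] − [p]. For instance
  ∂[1,7] = [7] − [1].
The resulting 7×21 matrix has rank 6, and its Smith normal form has invariant factors (1,1,1,1,1,1).

∂_2: C_2 → C_1 acts by ∂[p,q,r] = [q,r] − [p,r] + [p,q]. For instance
  ∂[2,3,7] = [3,7] − [2,7] + [2,3],
  ∂[1,3,6] = [3,6] − [1,6] + [1,3].
This gives a 21×14 integer matrix of rank 13; reducing to Smith normal form yields diagonal entries (1,1,1,1,1,1,1,1,1,1,1,1,1).

Computing H_k = (kernel of ∂_k) / (image of ∂_{k+1}):

  H_0: rank C_0 − rank ∂_1 = 7 − 6 = 1, and the invariant factors of ∂_1 are all 1, so H_0 ≅ Z.
  H_1: rank ker ∂_1 − rank ∂_2 = (21 − 6) − 13 = 2, and the invariant factors of ∂_2 are all 1, so H_1 ≅ Z^2.
  H_2: rank ker ∂_2 − rank ∂_3 = (14 − 13) − 0 = 1, and there is no ∂_3, so H_2 ≅ Z.

As a check, the Euler characteristic is 7 − 21 + 14 = 0, which agrees with 1 − 2 + 1 = 0.

H_0 = Z,  H_1 = Z^2,  H_2 = Z.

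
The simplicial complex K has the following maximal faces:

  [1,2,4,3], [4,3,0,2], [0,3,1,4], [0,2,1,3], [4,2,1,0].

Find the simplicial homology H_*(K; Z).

We work with the vertex ordering 0 < 1 < 2 < 3 < 4. The simplices of K, each written with vertices in increasing order, are:

  0-simplices (5): [0], [1], [2], [3], [4]
  1-simplices (10): [0,1], [0,2], [0,3], [0,4], [1,2], [1,3], [1,4], [2,3], [2,4], [3,4]
  2-simplices (10): [0,1,2], [0,1,3], [0,1,4], [0,2,3], [0,2,4], [0,3,4], [1,2,3], [1,2,4], [1,3,4], [2,3,4]
  3-simplices (5): [0,1,2,3], [0,1,2,4], [0,1,3,4], [0,2,3,4], [1,2,3,4]

Hence C_0 ≅ Z^5, C_1 ≅ Z^10, C_2 ≅ Z^10, C_3 ≅ Z^5.

Boundary ∂_1: C_1 → C_0 is given by ∂[p,q] = [q] − [p]. For instance
  ∂[1,4] = [4] − [1].
This gives a 5×10 integer matrix of rank 4; reducing to Smith normal form yields diagonal entries (1,1,1,1).

The boundary map ∂_2: C_2 → C_1 maps a triangle to the signed sum of its edges. For instance
  ∂[0,1,2] = [1,2] − [0,2] + [0,1],
  ∂[0,3,4] = [3,4] − [0,4] + [0,3].
The resulting 10×10 matrix has rank 6, and its Smith normal form has invariant factors (1,1,1,1,1,1).

∂_3: C_3 → C_2 sends each 3-simplex σ to the alternating sum Σ_i (−1)^i (σ with its i-th vertex removed). For instance
  ∂[0,2,3,4] = [2,3,4] − [0,3,4] + [0,2,4] − [0,2,3],
  ∂[0,1,3,4] = [1,3,4] − [0,3,4] + [0,1,4] − [0,1,3].
The 10×5 boundary matrix has rank 4 and Smith normal form diag(1,1,1,1).

Now H_k = ker ∂_k / im ∂_{k+1}, so:

  H_0: rank C_0 − rank ∂_1 = 5 − 4 = 1, and the invariant factors of ∂_1 are all 1, so H_0 = Z.
  H_1: rank ker ∂_1 − rank ∂_2 = (10 − 4) − 6 = 0, and the invariant factors of ∂_2 are all 1, so H_1 = 0.
  H_2: rank ker ∂_2 − rank ∂_3 = (10 − 6) − 4 = 0, and the invariant factors of ∂_3 are all 1, so H_2 = 0.
  H_3: rank ker ∂_3 − rank ∂_4 = (5 − 4) − 0 = 1, and there is no ∂_4, so H_3 = Z.

As a check, the Euler characteristic is 5 − 10 + 10 − 5 = 0, which agrees with 1 − 0 + 0 − 1 = 0.

H_0 = Z,  H_1 = 0,  H_2 = 0,  H_3 = Z.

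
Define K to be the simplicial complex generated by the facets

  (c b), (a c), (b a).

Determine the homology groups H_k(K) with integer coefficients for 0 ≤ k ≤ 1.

K has 3 vertices, 3 edges.
rank ∂_0 = 0, rank ∂_1 = 2 ⇒ b_0 = 3 − 0 − 2 = 1; all invariant factors of ∂_1 are 1 so no torsion. So H_0 = Z.
rank ∂_1 = 2, rank ∂_2 = 0 ⇒ b_1 = 3 − 2 − 0 = 1. So H_1 = Z.

H_0 = Z,  H_1 = Z.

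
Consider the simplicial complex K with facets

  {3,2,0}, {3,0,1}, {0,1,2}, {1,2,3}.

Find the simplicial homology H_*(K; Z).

Fix the vertex order 0 < 1 < 2 < 3 and write every simplex with vertices in increasing order. Then dim K = 2 and the simplices of K are:

  0-simplices (4): [0], [1], [2], [3]
  1-simplices (6): [0,1], [0,2], [0,3], [1,2], [1,3], [2,3]
  2-simplices (4): [0,1,2], [0,1,3], [0,2,3], [1,2,3]

so the chain groups are C_0 ≅ Z^4, C_1 ≅ Z^6, C_2 ≅ Z^4.

Boundary ∂_1: C_1 → C_0 sends each edge [p,q] (with p < q) to q − p. For instance
  ∂[0,3] = [3] − [0].
As a 4×6 matrix over Z this has rank 3, with invariant factors (1,1,1).

Boundary ∂_2: C_2 → C_1 maps a triangle to the signed sum of its edges. For instance
  ∂[0,1,3] = [1,3] − [0,3] + [0,1],
  ∂[0,2,3] = [2,3] − [0,3] + [0,2].
This gives a 6×4 integer matrix of rank 3; reducing to Smith normal form yields diagonal entries (1,1,1).

Computing H_k = (kernel of ∂_k) / (image of ∂_{k+1}):

  H_0: rank C_0 − rank ∂_1 = 4 − 3 = 1, and the invariant factors of ∂_1 are all 1, so H_0 = Z.
  H_1: rank ker ∂_1 − rank ∂_2 = (6 − 3) − 3 = 0, and the invariant factors of ∂_2 are all 1, so H_1 = 0.
  H_2: rank ker ∂_2 − rank ∂_3 = (4 − 3) − 0 = 1, and there is no ∂_3, so H_2 = Z.

H_0 = Z,  H_1 = 0,  H_2 = Z.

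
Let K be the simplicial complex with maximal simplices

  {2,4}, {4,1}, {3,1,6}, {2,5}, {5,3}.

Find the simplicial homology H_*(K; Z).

H_0 ≅ Z,  H_1 ≅ Z,  H_2 = 0.

K has 6 vertices, 7 edges, 1 triangle.
rank ∂_0 = 0, rank ∂_1 = 5 ⇒ b_0 = 6 − 0 − 5 = 1; all invariant factors of ∂_1 are 1 so no torsion. So H_0 = Z.
rank ∂_1 = 5, rank ∂_2 = 1 ⇒ b_1 = 7 − 5 − 1 = 1; all invariant factors of ∂_2 are 1 so no torsion. So H_1 = Z.
rank ∂_2 = 1, rank ∂_3 = 0 ⇒ b_2 = 1 − 1 − 0 = 0. So H_2 = 0.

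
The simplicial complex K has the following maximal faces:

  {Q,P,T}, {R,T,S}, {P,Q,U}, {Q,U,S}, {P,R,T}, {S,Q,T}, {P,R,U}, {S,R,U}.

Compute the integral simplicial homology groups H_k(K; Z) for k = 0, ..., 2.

K has 6 vertices, 12 edges, 8 triangles.
rank ∂_0 = 0, rank ∂_1 = 5 ⇒ b_0 = 6 − 0 − 5 = 1; all invariant factors of ∂_1 are 1 so no torsion. So H_0 = Z.
rank ∂_1 = 5, rank ∂_2 = 7 ⇒ b_1 = 12 − 5 − 7 = 0; all invariant factors of ∂_2 are 1 so no torsion. So H_1 = 0.
rank ∂_2 = 7, rank ∂_3 = 0 ⇒ b_2 = 8 − 7 − 0 = 1. So H_2 = Z.

H_0 = Z,  H_1 = 0,  H_2 = Z.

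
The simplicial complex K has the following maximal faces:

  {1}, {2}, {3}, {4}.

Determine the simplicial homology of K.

Take the total order 1 < 2 < 3 < 4 on the vertex set. Then K (dimension 0) consists of the simplices:

  0-simplices (4): [1], [2], [3], [4]

Hence C_0 ≅ Z^4.

Reading off H_k = ker ∂_k / im ∂_{k+1}:

  H_0: rank C_0 − rank ∂_1 = 4 − 0 = 4, and there is no ∂_1, so H_0 = Z^4.

H_0 ≅ Z^4.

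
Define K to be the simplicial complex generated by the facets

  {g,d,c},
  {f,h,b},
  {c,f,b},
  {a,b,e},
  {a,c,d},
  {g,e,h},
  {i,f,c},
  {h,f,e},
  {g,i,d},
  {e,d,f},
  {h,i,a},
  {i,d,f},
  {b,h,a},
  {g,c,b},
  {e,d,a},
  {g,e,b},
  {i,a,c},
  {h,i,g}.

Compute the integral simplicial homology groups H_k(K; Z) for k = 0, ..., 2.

We work with the vertex ordering a < b < c < d < e < f < g < h < i. The simplices of K, each written with vertices in increasing order, are:

  0-simplices (9): a, b, c, d, e, f, g, h, i
  1-simplices (27): ab, ac, ad, ae, ah, ai, bc, be, bf, bg, bh, cd, cf, cg, ci, de, df, dg, di, ef, eg, eh, fh, fi, gh, gi, hi
  2-simplices (18): abe, abh, acd, aci, ade, ahi, bcf, bcg, beg, bfh, cdg, cfi, def, dfi, dgi, efh, egh, ghi

giving chain groups C_0 ≅ Z^9, C_1 ≅ Z^27, C_2 ≅ Z^18.

∂_1: C_1 → C_0 maps an edge to its endpoints' difference, ∂[p,q] = q − p.
As a 9×27 matrix over Z this has rank 8, with invariant factors (1,1,1,1,1,1,1,1).

Boundary ∂_2: C_2 → C_1 maps a triangle to the signed sum of its edges. For instance
  ∂abe = be − ae + ab,
  ∂egh = gh − eh + eg.
As a 27×18 matrix over Z this has rank 18, with invariant factors (1,1,1,1,1,1,1,1,1,1,1,1,1,1,1,1,1,2).

Now H_k = ker ∂_k / im ∂_{k+1}, so:

  H_0: rank C_0 − rank ∂_1 = 9 − 8 = 1, and the invariant factors of ∂_1 are all 1, so H_0 ≅ Z.
  H_1: rank ker ∂_1 − rank ∂_2 = (27 − 8) − 18 = 1, and ∂_2 has invariant factor 2 > 1, so H_1 ≅ Z ⊕ Z/2Z.
  H_2: rank ker ∂_2 − rank ∂_3 = (18 − 18) − 0 = 0, and there is no ∂_3, so H_2 ≅ 0.

As a check, the Euler characteristic is 9 − 27 + 18 = 0, which agrees with 1 − 1 + 0 = 0.
(K is a triangulation of the Klein bottle.)

H_0 = Z,  H_1 = Z ⊕ Z/2Z,  H_2 = 0.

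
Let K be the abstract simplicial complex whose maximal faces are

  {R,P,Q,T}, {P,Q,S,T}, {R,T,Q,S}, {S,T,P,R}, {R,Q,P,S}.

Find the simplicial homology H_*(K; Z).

Fix the vertex order P < Q < R < S < T and write every simplex with vertices in increasing order. Then dim K = 3 and the simplices of K are:

  0-simplices (5): P, Q, R, S, T
  1-simplices (10): PQ, PR, PS, PT, QR, QS, QT, RS, RT, ST
  2-simplices (10): PQR, PQS, PQT, PRS, PRT, PST, QRS, QRT, QST, RST
  3-simplices (5): PQRS, PQRT, PQST, PRST, QRST

so the chain groups are C_0 ≅ Z^5, C_1 ≅ Z^10, C_2 ≅ Z^10, C_3 ≅ Z^5.

Boundary ∂_1: C_1 → C_0 is given by ∂[p,q] = [q] − [p]. For instance
  ∂PQ = Q − P.
The 5×10 boundary matrix has rank 4 and Smith normal form diag(1,1,1,1).

The boundary map ∂_2: C_2 → C_1 acts by ∂[p,q,r] = [q,r] − [p,r] + [p,q]. For instance
  ∂PQT = QT − PT + PQ,
  ∂PRT = RT − PT + PR.
The resulting 10×10 matrix has rank 6, and its Smith normal form has invariant factors (1,1,1,1,1,1).

Boundary ∂_3: C_3 → C_2 sends each 3-simplex σ to the alternating sum Σ_i (−1)^i (σ with its i-th vertex removed). For instance
  ∂PRST = RST − PST + PRT − PRS,
  ∂PQRT = QRT − PRT + PQT − PQR.
As a 10×5 matrix over Z this has rank 4, with invariant factors (1,1,1,1).

From H_k ≅ ker(∂_k) / im(∂_{k+1}) we obtain:

  H_0: rank C_0 − rank ∂_1 = 5 − 4 = 1, and the invariant factors of ∂_1 are all 1, so H_0 = Z.
  H_1: rank ker ∂_1 − rank ∂_2 = (10 − 4) − 6 = 0, and the invariant factors of ∂_2 are all 1, so H_1 = 0.
  H_2: rank ker ∂_2 − rank ∂_3 = (10 − 6) − 4 = 0, and the invariant factors of ∂_3 are all 1, so H_2 = 0.
  H_3: rank ker ∂_3 − rank ∂_4 = (5 − 4) − 0 = 1, and there is no ∂_4, so H_3 = Z.

As a check, the Euler characteristic is 5 − 10 + 10 − 5 = 0, which agrees with 1 − 0 + 0 − 1 = 0.

H_0 = Z,  H_1 = 0,  H_2 = 0,  H_3 = Z.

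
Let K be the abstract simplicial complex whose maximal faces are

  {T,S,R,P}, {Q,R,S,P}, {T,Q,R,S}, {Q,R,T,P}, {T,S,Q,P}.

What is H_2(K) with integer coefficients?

H_2 ≅ 0.

Take the total order P < Q < R < S < T on the vertex set. Then K (dimension 3) consists of the simplices:

  0-simplices (5): P, Q, R, S, T
  1-simplices (10): PQ, PR, PS, PT, QR, QS, QT, RS, RT, ST
  2-simplices (10): PQR, PQS, PQT, PRS, PRT, PST, QRS, QRT, QST, RST
  3-simplices (5): PQRS, PQRT, PQST, PRST, QRST

Hence C_0 ≅ Z^5, C_1 ≅ Z^10, C_2 ≅ Z^10, C_3 ≅ Z^5.

The boundary map ∂_1: C_1 → C_0 is given by ∂[p,q] = [q] − [p].
The 5×10 boundary matrix has rank 4 and Smith normal form diag(1,1,1,1).

Boundary ∂_2: C_2 → C_1 maps a triangle to the signed sum of its edges. For instance
  ∂PQS = QS − PS + PQ,
  ∂PQT = QT − PT + PQ.
This gives a 10×10 integer matrix of rank 6; reducing to Smith normal form yields diagonal entries (1,1,1,1,1,1).

The boundary map ∂_3: C_3 → C_2 sends each 3-simplex σ to the alternating sum Σ_i (−1)^i (σ with its i-th vertex removed). For instance
  ∂QRST = RST − QST + QRT − QRS,
  ∂PQST = QST − PST + PQT − PQS.
The resulting 10×5 matrix has rank 4, and its Smith normal form has invariant factors (1,1,1,1).

Computing H_k = (kernel of ∂_k) / (image of ∂_{k+1}):

  H_2: rank ker ∂_2 − rank ∂_3 = (10 − 6) − 4 = 0, and the invariant factors of ∂_3 are all 1, so H_2 = 0.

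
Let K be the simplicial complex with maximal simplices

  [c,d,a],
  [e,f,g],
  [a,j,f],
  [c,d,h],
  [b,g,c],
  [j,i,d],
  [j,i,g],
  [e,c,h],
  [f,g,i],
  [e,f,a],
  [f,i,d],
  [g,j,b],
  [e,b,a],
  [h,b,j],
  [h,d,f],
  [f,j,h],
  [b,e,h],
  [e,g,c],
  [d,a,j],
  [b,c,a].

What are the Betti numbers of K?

b_0 = 1, b_1 = 1, b_2 = 0.

Fix the vertex order a < b < c < d < e < f < g < h < i < j and write every simplex with vertices in increasing order. Then dim K = 2 and the simplices of K are:

  0-simplices (10): a, b, c, d, e, f, g, h, i, j
  1-simplices (30): ab, ac, ad, ae, af, aj, bc, be, bg, bh, bj, cd, ce, cg, ch, df, dh, di, dj, ef, eg, eh, fg, fh, fi, fj, gi, gj, hj, ij
  2-simplices (20): abc, abe, acd, adj, aef, afj, bcg, beh, bgj, bhj, cdh, ceg, ceh, dfh, dfi, dij, efg, fgi, fhj, gij

so the chain groups are C_0 ≅ Z^10, C_1 ≅ Z^30, C_2 ≅ Z^20.

∂_1: C_1 → C_0 sends each edge [p,q] (with p < q) to q − p. For instance
  ∂bg = g − b.
This gives a 10×30 integer matrix of rank 9; reducing to Smith normal form yields diagonal entries (1,1,1,1,1,1,1,1,1).

Boundary ∂_2: C_2 → C_1 maps a triangle to the signed sum of its edges. For instance
  ∂bgj = gj − bj + bg,
  ∂dfh = fh − dh + df.
The resulting 30×20 matrix has rank 20, and its Smith normal form has invariant factors (1,1,1,1,1,1,1,1,1,1,1,1,1,1,1,1,1,1,1,2).

Computing H_k = (kernel of ∂_k) / (image of ∂_{k+1}):

  H_0: rank C_0 − rank ∂_1 = 10 − 9 = 1, and the invariant factors of ∂_1 are all 1, so H_0 = Z.
  H_1: rank ker ∂_1 − rank ∂_2 = (30 − 9) − 20 = 1, and ∂_2 has invariant factor 2 > 1, so H_1 = Z ⊕ Z/2.
  H_2: rank ker ∂_2 − rank ∂_3 = (20 − 20) − 0 = 0, and there is no ∂_3, so H_2 = 0.

(K is a triangulation of the Klein bottle.)

Hence the Betti numbers are b_0 = 1, b_1 = 1, b_2 = 0.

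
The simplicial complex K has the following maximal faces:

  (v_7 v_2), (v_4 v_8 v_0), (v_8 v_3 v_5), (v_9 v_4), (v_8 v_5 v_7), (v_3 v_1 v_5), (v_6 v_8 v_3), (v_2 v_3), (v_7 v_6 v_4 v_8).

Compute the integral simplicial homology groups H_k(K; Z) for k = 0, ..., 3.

Fix the vertex order v_0 < v_1 < v_2 < v_3 < v_4 < v_5 < v_6 < v_7 < v_8 < v_9 and write every simplex with vertices in increasing order. Then dim K = 3 and the simplices of K are:

  0-simplices (10): [v_0], [v_1], [v_2], [v_3], [v_4], [v_5], [v_6], [v_7], [v_8], [v_9]
  1-simplices (18): (18 of them)
  2-simplices (9): [v_0,v_4,v_8], [v_1,v_3,v_5], [v_3,v_5,v_8], [v_3,v_6,v_8], [v_4,v_6,v_7], [v_4,v_6,v_8], [v_4,v_7,v_8], [v_5,v_7,v_8], [v_6,v_7,v_8]
  3-simplices (1): [v_4,v_6,v_7,v_8]

giving chain groups C_0 ≅ Z^10, C_1 ≅ Z^18, C_2 ≅ Z^9, C_3 ≅ Z^1.

The boundary map ∂_1: C_1 → C_0 sends each edge [p,q] (with p < q) to q − p.
This gives a 10×18 integer matrix of rank 9; reducing to Smith normal form yields diagonal entries (1,1,1,1,1,1,1,1,1).

Boundary ∂_2: C_2 → C_1 sends each 2-simplex [p,q,r] to [q,r] − [p,r] + [p,q]. For instance
  ∂[v_4,v_7,v_8] = [v_7,v_8] − [v_4,v_8] + [v_4,v_7],
  ∂[v_0,v_4,v_8] = [v_4,v_8] − [v_0,v_8] + [v_0,v_4].
As a 18×9 matrix over Z this has rank 8, with invariant factors (1,1,1,1,1,1,1,1).

The boundary map ∂_3: C_3 → C_2 sends each 3-simplex σ to the alternating sum Σ_i (−1)^i (σ with its i-th vertex removed). For instance
  ∂[v_4,v_6,v_7,v_8] = [v_6,v_7,v_8] − [v_4,v_7,v_8] + [v_4,v_6,v_8] − [v_4,v_6,v_7].
The resulting 9×1 matrix has rank 1, and its Smith normal form has invariant factors (1).

From H_k ≅ ker(∂_k) / im(∂_{k+1}) we obtain:

  H_0: rank C_0 − rank ∂_1 = 10 − 9 = 1, and the invariant factors of ∂_1 are all 1, so H_0 ≅ Z.
  H_1: rank ker ∂_1 − rank ∂_2 = (18 − 9) − 8 = 1, and the invariant factors of ∂_2 are all 1, so H_1 ≅ Z.
  H_2: rank ker ∂_2 − rank ∂_3 = (9 − 8) − 1 = 0, and the invariant factors of ∂_3 are all 1, so H_2 ≅ 0.
  H_3: rank ker ∂_3 − rank ∂_4 = (1 − 1) − 0 = 0, and there is no ∂_4, so H_3 ≅ 0.

As a check, the Euler characteristic is 10 − 18 + 9 − 1 = 0, which agrees with 1 − 1 + 0 − 0 = 0.

H_0 = Z,  H_1 = Z,  H_2 = 0,  H_3 = 0.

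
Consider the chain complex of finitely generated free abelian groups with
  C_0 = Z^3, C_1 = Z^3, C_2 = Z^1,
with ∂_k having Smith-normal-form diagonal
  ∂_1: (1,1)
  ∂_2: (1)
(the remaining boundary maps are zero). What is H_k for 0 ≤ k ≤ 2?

H_0 ≅ Z,  H_1 = 0,  H_2 = 0.

H_0: b_0 = 3 − 0 − 2 = 1; torsion from ∂_1 factors > 1: none. So H_0 ≅ Z.
H_1: b_1 = 3 − 2 − 1 = 0; torsion from ∂_2 factors > 1: none. So H_1 ≅ 0.
H_2: b_2 = 1 − 1 − 0 = 0; torsion from ∂_3 factors > 1: none. So H_2 ≅ 0.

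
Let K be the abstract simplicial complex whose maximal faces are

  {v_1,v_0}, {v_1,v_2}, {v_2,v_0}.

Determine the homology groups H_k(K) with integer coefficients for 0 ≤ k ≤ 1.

Take the total order v_0 < v_1 < v_2 on the vertex set. Then K (dimension 1) consists of the simplices:

  0-simplices (3): [v_0], [v_1], [v_2]
  1-simplices (3): [v_0,v_1], [v_0,v_2], [v_1,v_2]

Hence C_0 ≅ Z^3, C_1 ≅ Z^3.

The boundary map ∂_1: C_1 → C_0 is given by ∂[p,q] = [q] − [p].
This gives a 3×3 integer matrix of rank 2; reducing to Smith normal form yields diagonal entries (1,1).

Reading off H_k = ker ∂_k / im ∂_{k+1}:

  H_0: rank C_0 − rank ∂_1 = 3 − 2 = 1, and the invariant factors of ∂_1 are all 1, so H_0 ≅ Z.
  H_1: rank ker ∂_1 − rank ∂_2 = (3 − 2) − 0 = 1, and there is no ∂_2, so H_1 ≅ Z.

H_0 ≅ Z,  H_1 ≅ Z.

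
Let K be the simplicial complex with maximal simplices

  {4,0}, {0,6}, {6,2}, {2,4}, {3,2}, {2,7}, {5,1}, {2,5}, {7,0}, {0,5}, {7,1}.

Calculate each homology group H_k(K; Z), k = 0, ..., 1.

H_0 ≅ Z,  H_1 ≅ Z^4.

Order the vertices as 0 < 1 < 2 < 3 < 4 < 5 < 6 < 7. Listing each simplex with vertices in this order, K has dimension 1 with simplices:

  0-simplices (8): [0], [1], [2], [3], [4], [5], [6], [7]
  1-simplices (11): [0,4], [0,5], [0,6], [0,7], [1,5], [1,7], [2,3], [2,4], [2,5], [2,6], [2,7]

Hence C_0 ≅ Z^8, C_1 ≅ Z^11.

The boundary map ∂_1: C_1 → C_0 sends each edge [p,q] (with p < q) to q − p. For instance
  ∂[1,5] = [5] − [1].
The resulting 8×11 matrix has rank 7, and its Smith normal form has invariant factors (1,1,1,1,1,1,1).

Reading off H_k = ker ∂_k / im ∂_{k+1}:

  H_0: rank C_0 − rank ∂_1 = 8 − 7 = 1, and the invariant factors of ∂_1 are all 1, so H_0 ≅ Z.
  H_1: rank ker ∂_1 − rank ∂_2 = (11 − 7) − 0 = 4, and there is no ∂_2, so H_1 ≅ Z^4.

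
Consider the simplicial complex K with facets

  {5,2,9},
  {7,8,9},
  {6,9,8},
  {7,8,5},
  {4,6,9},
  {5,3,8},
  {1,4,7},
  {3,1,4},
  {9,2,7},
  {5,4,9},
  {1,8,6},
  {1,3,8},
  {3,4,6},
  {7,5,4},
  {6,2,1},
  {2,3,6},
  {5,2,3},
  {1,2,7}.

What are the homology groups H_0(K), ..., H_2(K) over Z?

We work with the vertex ordering 1 < 2 < 3 < 4 < 5 < 6 < 7 < 8 < 9. The simplices of K, each written with vertices in increasing order, are:

  0-simplices (9): [1], [2], [3], [4], [5], [6], [7], [8], [9]
  1-simplices (27): (27 of them)
  2-simplices (18): [1,2,6], [1,2,7], [1,3,4], [1,3,8], [1,4,7], [1,6,8], [2,3,5], [2,3,6], [2,5,9], [2,7,9], [3,4,6], [3,5,8], [4,5,7], [4,5,9], [4,6,9], [5,7,8], [6,8,9], [7,8,9]

so the chain groups are C_0 ≅ Z^9, C_1 ≅ Z^27, C_2 ≅ Z^18.

Boundary ∂_1: C_1 → C_0 maps an edge to its endpoints' difference, ∂[p,q] = q − p. For instance
  ∂[5,9] = [9] − [5].
The resulting 9×27 matrix has rank 8, and its Smith normal form has invariant factors (1,1,1,1,1,1,1,1).

Boundary ∂_2: C_2 → C_1 maps a triangle to the signed sum of its edges. For instance
  ∂[1,2,6] = [2,6] − [1,6] + [1,2],
  ∂[2,3,6] = [3,6] − [2,6] + [2,3].
The resulting 27×18 matrix has rank 18, and its Smith normal form has invariant factors (1,1,1,1,1,1,1,1,1,1,1,1,1,1,1,1,1,2).

From H_k ≅ ker(∂_k) / im(∂_{k+1}) we obtain:

  H_0: rank C_0 − rank ∂_1 = 9 − 8 = 1, and the invariant factors of ∂_1 are all 1, so H_0 ≅ Z.
  H_1: rank ker ∂_1 − rank ∂_2 = (27 − 8) − 18 = 1, and ∂_2 has invariant factor 2 > 1, so H_1 ≅ Z × Z/2.
  H_2: rank ker ∂_2 − rank ∂_3 = (18 − 18) − 0 = 0, and there is no ∂_3, so H_2 ≅ 0.

H_0 ≅ Z,  H_1 ≅ Z × Z/2,  H_2 = 0.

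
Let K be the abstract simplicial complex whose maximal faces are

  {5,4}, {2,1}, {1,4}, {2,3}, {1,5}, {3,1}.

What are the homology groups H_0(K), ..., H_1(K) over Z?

H_0 ≅ Z,  H_1 ≅ Z^2.

Fix the vertex order 1 < 2 < 3 < 4 < 5 and write every simplex with vertices in increasing order. Then dim K = 1 and the simplices of K are:

  0-simplices (5): [1], [2], [3], [4], [5]
  1-simplices (6): [1,2], [1,3], [1,4], [1,5], [2,3], [4,5]

giving chain groups C_0 ≅ Z^5, C_1 ≅ Z^6.

Boundary ∂_1: C_1 → C_0 sends each edge [p,q] (with p < q) to q − p.
The 5×6 boundary matrix has rank 4 and Smith normal form diag(1,1,1,1).

From H_k ≅ ker(∂_k) / im(∂_{k+1}) we obtain:

  H_0: rank C_0 − rank ∂_1 = 5 − 4 = 1, and the invariant factors of ∂_1 are all 1, so H_0 ≅ Z.
  H_1: rank ker ∂_1 − rank ∂_2 = (6 − 4) − 0 = 2, and there is no ∂_2, so H_1 ≅ Z^2.

As a check, the Euler characteristic is 5 − 6 = -1, which agrees with 1 − 2 = -1.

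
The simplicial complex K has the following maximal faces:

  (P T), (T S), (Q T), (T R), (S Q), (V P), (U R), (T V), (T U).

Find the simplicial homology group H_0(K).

Take the total order P < Q < R < S < T < U < V on the vertex set. Then K (dimension 1) consists of the simplices:

  0-simplices (7): P, Q, R, S, T, U, V
  1-simplices (9): PT, PV, QS, QT, RT, RU, ST, TU, TV

Hence C_0 ≅ Z^7, C_1 ≅ Z^9.

The boundary map ∂_1: C_1 → C_0 sends each edge [p,q] (with p < q) to q − p.
This gives a 7×9 integer matrix of rank 6; reducing to Smith normal form yields diagonal entries (1,1,1,1,1,1).

From H_k ≅ ker(∂_k) / im(∂_{k+1}) we obtain:

  H_0: rank C_0 − rank ∂_1 = 7 − 6 = 1, and the invariant factors of ∂_1 are all 1, so H_0 = Z.

(K is a triangulation of a wedge of 3 circles.)

H_0 ≅ Z.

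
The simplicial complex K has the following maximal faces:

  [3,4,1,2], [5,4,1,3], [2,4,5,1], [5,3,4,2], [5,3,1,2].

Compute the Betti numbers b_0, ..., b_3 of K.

b_0 = 1, b_1 = 0, b_2 = 0, b_3 = 1.

Take the total order 1 < 2 < 3 < 4 < 5 on the vertex set. Then K (dimension 3) consists of the simplices:

  0-simplices (5): [1], [2], [3], [4], [5]
  1-simplices (10): [1,2], [1,3], [1,4], [1,5], [2,3], [2,4], [2,5], [3,4], [3,5], [4,5]
  2-simplices (10): [1,2,3], [1,2,4], [1,2,5], [1,3,4], [1,3,5], [1,4,5], [2,3,4], [2,3,5], [2,4,5], [3,4,5]
  3-simplices (5): [1,2,3,4], [1,2,3,5], [1,2,4,5], [1,3,4,5], [2,3,4,5]

giving chain groups C_0 ≅ Z^5, C_1 ≅ Z^10, C_2 ≅ Z^10, C_3 ≅ Z^5.

Boundary ∂_1: C_1 → C_0 sends each edge [p,q] (with p < q) to q − p.
This gives a 5×10 integer matrix of rank 4; reducing to Smith normal form yields diagonal entries (1,1,1,1).

The boundary map ∂_2: C_2 → C_1 maps a triangle to the signed sum of its edges. For instance
  ∂[1,3,5] = [3,5] − [1,5] + [1,3],
  ∂[1,4,5] = [4,5] − [1,5] + [1,4].
The 10×10 boundary matrix has rank 6 and Smith normal form diag(1,1,1,1,1,1).

∂_3: C_3 → C_2 sends each 3-simplex σ to the alternating sum Σ_i (−1)^i (σ with its i-th vertex removed). For instance
  ∂[1,3,4,5] = [3,4,5] − [1,4,5] + [1,3,5] − [1,3,4],
  ∂[1,2,3,5] = [2,3,5] − [1,3,5] + [1,2,5] − [1,2,3].
The resulting 10×5 matrix has rank 4, and its Smith normal form has invariant factors (1,1,1,1).

Now H_k = ker ∂_k / im ∂_{k+1}, so:

  H_0: rank C_0 − rank ∂_1 = 5 − 4 = 1, and the invariant factors of ∂_1 are all 1, so H_0 = Z.
  H_1: rank ker ∂_1 − rank ∂_2 = (10 − 4) − 6 = 0, and the invariant factors of ∂_2 are all 1, so H_1 = 0.
  H_2: rank ker ∂_2 − rank ∂_3 = (10 − 6) − 4 = 0, and the invariant factors of ∂_3 are all 1, so H_2 = 0.
  H_3: rank ker ∂_3 − rank ∂_4 = (5 − 4) − 0 = 1, and there is no ∂_4, so H_3 = Z.

(K is a triangulation of the 3-sphere S^3.)

Hence the Betti numbers are b_0 = 1, b_1 = 0, b_2 = 0, b_3 = 1.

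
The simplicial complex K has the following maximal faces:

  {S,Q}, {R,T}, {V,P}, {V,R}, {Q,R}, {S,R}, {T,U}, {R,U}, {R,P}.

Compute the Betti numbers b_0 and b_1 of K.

Take the total order P < Q < R < S < T < U < V on the vertex set. Then K (dimension 1) consists of the simplices:

  0-simplices (7): P, Q, R, S, T, U, V
  1-simplices (9): PR, PV, QR, QS, RS, RT, RU, RV, TU

giving chain groups C_0 ≅ Z^7, C_1 ≅ Z^9.

The boundary map ∂_1: C_1 → C_0 is given by ∂[p,q] = [q] − [p]. For instance
  ∂QS = S − Q.
The 7×9 boundary matrix has rank 6 and Smith normal form diag(1,1,1,1,1,1).

Now H_k = ker ∂_k / im ∂_{k+1}, so:

  H_0: rank C_0 − rank ∂_1 = 7 − 6 = 1, and the invariant factors of ∂_1 are all 1, so H_0 = Z.
  H_1: rank ker ∂_1 − rank ∂_2 = (9 − 6) − 0 = 3, and there is no ∂_2, so H_1 = Z^3.

Hence the Betti numbers are b_0 = 1, b_1 = 3.

b_0 = 1, b_1 = 3.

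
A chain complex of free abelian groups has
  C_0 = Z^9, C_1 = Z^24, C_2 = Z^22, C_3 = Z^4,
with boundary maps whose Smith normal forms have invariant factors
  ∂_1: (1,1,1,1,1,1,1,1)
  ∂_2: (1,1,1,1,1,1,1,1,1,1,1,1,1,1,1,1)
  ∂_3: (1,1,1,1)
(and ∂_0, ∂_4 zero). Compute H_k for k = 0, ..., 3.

H_0: b_0 = 9 − 0 − 8 = 1; torsion from ∂_1 factors > 1: none. So H_0 ≅ Z.
H_1: b_1 = 24 − 8 − 16 = 0; torsion from ∂_2 factors > 1: none. So H_1 ≅ 0.
H_2: b_2 = 22 − 16 − 4 = 2; torsion from ∂_3 factors > 1: none. So H_2 ≅ Z^2.
H_3: b_3 = 4 − 4 − 0 = 0; torsion from ∂_4 factors > 1: none. So H_3 ≅ 0.

H_0 ≅ Z,  H_1 = 0,  H_2 ≅ Z^2,  H_3 = 0.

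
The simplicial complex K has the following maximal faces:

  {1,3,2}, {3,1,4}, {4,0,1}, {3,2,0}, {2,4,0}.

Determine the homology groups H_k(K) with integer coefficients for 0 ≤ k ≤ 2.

H_0 ≅ Z,  H_1 ≅ Z,  H_2 = 0.

We work with the vertex ordering 0 < 1 < 2 < 3 < 4. The simplices of K, each written with vertices in increasing order, are:

  0-simplices (5): [0], [1], [2], [3], [4]
  1-simplices (10): [0,1], [0,2], [0,3], [0,4], [1,2], [1,3], [1,4], [2,3], [2,4], [3,4]
  2-simplices (5): [0,1,4], [0,2,3], [0,2,4], [1,2,3], [1,3,4]

so the chain groups are C_0 ≅ Z^5, C_1 ≅ Z^10, C_2 ≅ Z^5.

∂_1: C_1 → C_0 is given by ∂[p,q] = [q] − [p].
The resulting 5×10 matrix has rank 4, and its Smith normal form has invariant factors (1,1,1,1).

The boundary map ∂_2: C_2 → C_1 acts by ∂[p,q,r] = [q,r] − [p,r] + [p,q]. For instance
  ∂[0,2,3] = [2,3] − [0,3] + [0,2],
  ∂[1,3,4] = [3,4] − [1,4] + [1,3].
This gives a 10×5 integer matrix of rank 5; reducing to Smith normal form yields diagonal entries (1,1,1,1,1).

Now H_k = ker ∂_k / im ∂_{k+1}, so:

  H_0: rank C_0 − rank ∂_1 = 5 − 4 = 1, and the invariant factors of ∂_1 are all 1, so H_0 = Z.
  H_1: rank ker ∂_1 − rank ∂_2 = (10 − 4) − 5 = 1, and the invariant factors of ∂_2 are all 1, so H_1 = Z.
  H_2: rank ker ∂_2 − rank ∂_3 = (5 − 5) − 0 = 0, and there is no ∂_3, so H_2 = 0.

(K is a triangulation of the Möbius band.)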